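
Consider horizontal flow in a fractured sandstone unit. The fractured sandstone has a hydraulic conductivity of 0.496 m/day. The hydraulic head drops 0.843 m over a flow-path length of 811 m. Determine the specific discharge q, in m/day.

0.000516

Hydraulic gradient i = Δh / L = 0.843 / 811 = 0.001039.
Specific discharge q = K · i = 0.4960 × 0.001039 = 0.0005156 m/day.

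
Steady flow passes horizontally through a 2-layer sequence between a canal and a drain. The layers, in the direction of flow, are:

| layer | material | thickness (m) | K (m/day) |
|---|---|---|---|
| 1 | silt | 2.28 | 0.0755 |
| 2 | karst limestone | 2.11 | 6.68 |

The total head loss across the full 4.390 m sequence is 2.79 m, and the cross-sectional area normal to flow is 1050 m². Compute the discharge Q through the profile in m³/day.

Flow is perpendicular to layering, so the layers act in series and the equivalent K is the thickness-weighted harmonic mean.
Total thickness L = 2.28 + 2.11 = 4.390 m.
Σ(b_i/K_i) = 2.28/0.0755 + 2.11/6.68 = 30.51 d.
K_eq = L / Σ(b_i/K_i) = 4.390 / 30.51 = 0.1439 m/day.
Q = K_eq · A · (Δh/L) = 0.1439 × 1050 × (2.79/4.390) = 96.00 m³/day.

96.0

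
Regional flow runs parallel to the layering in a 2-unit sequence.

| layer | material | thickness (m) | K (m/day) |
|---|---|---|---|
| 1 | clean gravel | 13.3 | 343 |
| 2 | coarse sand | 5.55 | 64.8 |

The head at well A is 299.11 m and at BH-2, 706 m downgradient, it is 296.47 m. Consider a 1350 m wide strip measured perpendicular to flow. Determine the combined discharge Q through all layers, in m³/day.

Flow is parallel to layering, so each bed carries its own Darcy discharge and the transmissivities add.
Σ(K_i·b_i) = 343×13.3 + 64.8×5.55 = 4922 m²/day.
Hydraulic gradient i = (299.11 − 296.47) / 706 = 2.64 / 706 = 0.003739.
Q = Σ(K_i·b_i) · W · i = 4922 × 1350 × 0.003739 = 24845 m³/day.

24800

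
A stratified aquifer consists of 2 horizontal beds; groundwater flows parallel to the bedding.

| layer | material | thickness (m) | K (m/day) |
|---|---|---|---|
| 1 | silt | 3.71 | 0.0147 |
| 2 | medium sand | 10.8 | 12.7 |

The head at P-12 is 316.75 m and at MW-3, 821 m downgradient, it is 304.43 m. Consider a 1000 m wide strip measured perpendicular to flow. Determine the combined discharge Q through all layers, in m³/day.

2060

Flow is parallel to layering, so each bed carries its own Darcy discharge and the transmissivities add.
Σ(K_i·b_i) = 0.0147×3.71 + 12.7×10.8 = 137.2 m²/day.
Hydraulic gradient i = (316.75 − 304.43) / 821 = 12.32 / 821 = 0.01501.
Q = Σ(K_i·b_i) · W · i = 137.2 × 1000 × 0.01501 = 2059 m³/day.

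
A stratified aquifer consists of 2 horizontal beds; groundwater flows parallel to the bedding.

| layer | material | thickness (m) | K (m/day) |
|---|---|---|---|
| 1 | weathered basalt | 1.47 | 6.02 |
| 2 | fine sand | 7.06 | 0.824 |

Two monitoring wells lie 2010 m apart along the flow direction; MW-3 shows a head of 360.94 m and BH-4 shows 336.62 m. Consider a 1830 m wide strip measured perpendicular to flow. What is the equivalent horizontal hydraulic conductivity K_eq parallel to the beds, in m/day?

1.72

Flow is parallel to layering, so each bed carries its own Darcy discharge and the transmissivities add.
Σ(K_i·b_i) = 6.02×1.47 + 0.824×7.06 = 14.67 m²/day.
Total thickness b = 8.530 m, so K_eq = Σ(K_i·b_i)/b = 1.719 m/day.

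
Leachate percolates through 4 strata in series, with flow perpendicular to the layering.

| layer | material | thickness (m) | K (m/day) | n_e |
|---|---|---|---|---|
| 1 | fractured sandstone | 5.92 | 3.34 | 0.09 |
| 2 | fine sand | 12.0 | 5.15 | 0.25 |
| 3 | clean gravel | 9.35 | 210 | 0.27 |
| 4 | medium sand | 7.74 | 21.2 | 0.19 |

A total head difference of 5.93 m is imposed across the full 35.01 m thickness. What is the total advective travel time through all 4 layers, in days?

5.73

With flow normal to the layers, continuity requires the same specific discharge q through every layer.
Σ(b_i/K_i) = 5.92/3.34 + 12.0/5.15 + 9.35/210 + 7.74/21.2 = 4.512 d.
q = Δh / Σ(b_i/K_i) = 5.93 / 4.512 = 1.314 m/day.
In each layer the seepage velocity is v_i = q/n_i, so the layer transit time is t_i = b_i·n_i / q:
  layer 1 (fractured sandstone): t_1 = 5.92 × 0.09 / 1.314 = 0.4054 d
  layer 2 (fine sand): t_2 = 12.0 × 0.25 / 1.314 = 2.283 d
  layer 3 (clean gravel): t_3 = 9.35 × 0.27 / 1.314 = 1.921 d
  layer 4 (medium sand): t_4 = 7.74 × 0.19 / 1.314 = 1.119 d
Total t = Σ t_i = 5.728 days.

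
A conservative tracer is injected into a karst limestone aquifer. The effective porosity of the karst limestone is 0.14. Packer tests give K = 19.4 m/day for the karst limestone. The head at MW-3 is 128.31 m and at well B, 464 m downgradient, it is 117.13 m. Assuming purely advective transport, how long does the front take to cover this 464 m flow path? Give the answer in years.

0.380

Hydraulic gradient i = (128.31 − 117.13) / 464 = 11.18 / 464 = 0.02409.
Darcy flux q = K · i = 19.40 × 0.02409 = 0.4674 m/day.
Seepage velocity v = q / n_e = 0.4674 / 0.14 = 3.339 m/day.
Travel time t = L / v = 464 / 3.339 = 139.0 days = 0.3805 years.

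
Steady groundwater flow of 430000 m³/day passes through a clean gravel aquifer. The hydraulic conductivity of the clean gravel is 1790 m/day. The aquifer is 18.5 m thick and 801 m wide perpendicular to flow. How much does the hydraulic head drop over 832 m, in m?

Cross-sectional area A = 801 × 18.5 = 14818 m².
From Q = K·A·i, i = Q / (K·A) = 430000 / (1790 × 14818) = 0.01621.
Head loss Δh = i · L = 0.01621 × 832 = 13.49 m.

13.5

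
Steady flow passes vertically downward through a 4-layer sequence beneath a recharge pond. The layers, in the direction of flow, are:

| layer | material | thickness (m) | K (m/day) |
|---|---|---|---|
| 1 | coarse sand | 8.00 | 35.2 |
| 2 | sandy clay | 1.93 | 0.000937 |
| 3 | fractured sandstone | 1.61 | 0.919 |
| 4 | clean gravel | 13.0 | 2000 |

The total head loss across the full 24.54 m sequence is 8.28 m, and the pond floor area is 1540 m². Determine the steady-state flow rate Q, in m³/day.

Flow is perpendicular to layering, so the layers act in series and the equivalent K is the thickness-weighted harmonic mean.
Total thickness L = 8.00 + 1.93 + 1.61 + 13.0 = 24.54 m.
Σ(b_i/K_i) = 8.00/35.2 + 1.93/0.000937 + 1.61/0.919 + 13.0/2000 = 2062 d.
K_eq = L / Σ(b_i/K_i) = 24.54 / 2062 = 0.01190 m/day.
Q = K_eq · A · (Δh/L) = 0.01190 × 1540 × (8.28/24.54) = 6.185 m³/day.

6.18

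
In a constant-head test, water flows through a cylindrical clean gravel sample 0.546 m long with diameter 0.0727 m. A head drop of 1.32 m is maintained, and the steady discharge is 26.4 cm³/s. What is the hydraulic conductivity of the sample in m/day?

227

Cross-sectional area A = π·(d/2)² = π × (0.0727/2)² = 0.004151 m².
Convert discharge: 26.4 cm³/s = 2.640e-05 m³/s.
Darcy's law rearranged: K = Q·L / (A·Δh) = 2.640e-05 × 0.546 / (0.004151 × 1.32) = 0.002631 m/s = 227.3 m/day.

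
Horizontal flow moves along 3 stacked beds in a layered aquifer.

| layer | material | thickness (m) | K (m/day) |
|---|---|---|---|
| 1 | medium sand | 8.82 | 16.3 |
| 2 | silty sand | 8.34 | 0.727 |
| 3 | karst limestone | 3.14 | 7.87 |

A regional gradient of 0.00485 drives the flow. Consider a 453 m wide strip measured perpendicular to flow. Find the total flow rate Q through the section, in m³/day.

383

Flow is parallel to layering, so each bed carries its own Darcy discharge and the transmissivities add.
Σ(K_i·b_i) = 16.3×8.82 + 0.727×8.34 + 7.87×3.14 = 174.5 m²/day.
Hydraulic gradient i = 0.00485.
Q = Σ(K_i·b_i) · W · i = 174.5 × 453 × 0.004850 = 383.5 m³/day.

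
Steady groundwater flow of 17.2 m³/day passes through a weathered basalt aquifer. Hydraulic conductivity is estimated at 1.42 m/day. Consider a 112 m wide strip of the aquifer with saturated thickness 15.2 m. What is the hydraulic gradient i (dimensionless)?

0.00712

Cross-sectional area A = 112 × 15.2 = 1702 m².
From Q = K·A·i, i = Q / (K·A) = 17.2 / (1.420 × 1702) = 0.007115.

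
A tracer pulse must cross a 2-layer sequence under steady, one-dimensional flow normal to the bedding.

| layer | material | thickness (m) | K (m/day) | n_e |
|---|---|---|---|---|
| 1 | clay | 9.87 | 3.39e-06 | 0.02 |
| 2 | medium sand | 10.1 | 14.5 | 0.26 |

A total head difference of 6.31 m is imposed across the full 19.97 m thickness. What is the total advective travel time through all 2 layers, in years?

3570

With flow normal to the layers, continuity requires the same specific discharge q through every layer.
Σ(b_i/K_i) = 9.87/3.39e-06 + 10.1/14.5 = 2.912e+06 d.
q = Δh / Σ(b_i/K_i) = 6.31 / 2.912e+06 = 2.167e-06 m/day.
In each layer the seepage velocity is v_i = q/n_i, so the layer transit time is t_i = b_i·n_i / q:
  layer 1 (clay): t_1 = 9.87 × 0.02 / 2.167e-06 = 91083 d
  layer 2 (medium sand): t_2 = 10.1 × 0.26 / 2.167e-06 = 1.212e+06 d
Total t = Σ t_i = 1.303e+06 days = 3567 years.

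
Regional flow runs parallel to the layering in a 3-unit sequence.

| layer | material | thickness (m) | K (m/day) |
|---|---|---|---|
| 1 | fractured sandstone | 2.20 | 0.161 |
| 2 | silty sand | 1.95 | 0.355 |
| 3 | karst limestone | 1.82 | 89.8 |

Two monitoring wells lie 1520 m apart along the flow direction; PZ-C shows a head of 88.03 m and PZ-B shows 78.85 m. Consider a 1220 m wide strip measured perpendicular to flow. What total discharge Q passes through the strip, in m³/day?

1210

Flow is parallel to layering, so each bed carries its own Darcy discharge and the transmissivities add.
Σ(K_i·b_i) = 0.161×2.20 + 0.355×1.95 + 89.8×1.82 = 164.5 m²/day.
Hydraulic gradient i = (88.03 − 78.85) / 1520 = 9.18 / 1520 = 0.006039.
Q = Σ(K_i·b_i) · W · i = 164.5 × 1220 × 0.006039 = 1212 m³/day.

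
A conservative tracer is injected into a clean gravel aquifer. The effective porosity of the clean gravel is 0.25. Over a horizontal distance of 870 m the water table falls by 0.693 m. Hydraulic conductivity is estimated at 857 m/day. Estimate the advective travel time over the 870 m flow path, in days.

Hydraulic gradient i = Δh / L = 0.693 / 870 = 0.0007966.
Darcy flux q = K · i = 857.0 × 0.0007966 = 0.6826 m/day.
Seepage velocity v = q / n_e = 0.6826 / 0.25 = 2.731 m/day.
Travel time t = L / v = 870 / 2.731 = 318.6 days.

319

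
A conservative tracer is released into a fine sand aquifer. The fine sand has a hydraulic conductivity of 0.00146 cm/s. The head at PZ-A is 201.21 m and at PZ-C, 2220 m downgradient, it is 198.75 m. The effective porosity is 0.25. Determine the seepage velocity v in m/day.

0.00559

Convert K: 0.00146 cm/s × 864 = 1.261 m/day.
Hydraulic gradient i = (201.21 − 198.75) / 2220 = 2.46 / 2220 = 0.001108.
Darcy flux q = K · i = 1.261 × 0.001108 = 0.001398 m/day.
Seepage velocity v = q / n_e = 0.001398 / 0.25 = 0.005591 m/day.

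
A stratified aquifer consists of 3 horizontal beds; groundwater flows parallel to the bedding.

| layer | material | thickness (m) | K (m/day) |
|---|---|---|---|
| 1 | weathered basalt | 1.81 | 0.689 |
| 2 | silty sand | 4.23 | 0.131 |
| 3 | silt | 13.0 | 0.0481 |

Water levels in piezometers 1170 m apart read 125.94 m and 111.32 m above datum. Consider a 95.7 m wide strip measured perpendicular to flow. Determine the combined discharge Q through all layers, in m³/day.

Flow is parallel to layering, so each bed carries its own Darcy discharge and the transmissivities add.
Σ(K_i·b_i) = 0.689×1.81 + 0.131×4.23 + 0.0481×13.0 = 2.427 m²/day.
Hydraulic gradient i = (125.94 − 111.32) / 1170 = 14.62 / 1170 = 0.01250.
Q = Σ(K_i·b_i) · W · i = 2.427 × 95.7 × 0.01250 = 2.902 m³/day.

2.90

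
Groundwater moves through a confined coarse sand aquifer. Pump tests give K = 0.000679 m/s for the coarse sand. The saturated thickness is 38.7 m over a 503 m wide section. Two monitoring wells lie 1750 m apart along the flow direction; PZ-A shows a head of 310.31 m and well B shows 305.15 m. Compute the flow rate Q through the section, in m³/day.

Convert K: 0.000679 m/s × 86400 = 58.67 m/day.
Cross-sectional area A = 503 × 38.7 = 19466 m².
Hydraulic gradient i = (310.31 − 305.15) / 1750 = 5.16 / 1750 = 0.002949.
Darcy's law: Q = K · A · i = 58.67 × 19466 × 0.002949 = 3367 m³/day.

3370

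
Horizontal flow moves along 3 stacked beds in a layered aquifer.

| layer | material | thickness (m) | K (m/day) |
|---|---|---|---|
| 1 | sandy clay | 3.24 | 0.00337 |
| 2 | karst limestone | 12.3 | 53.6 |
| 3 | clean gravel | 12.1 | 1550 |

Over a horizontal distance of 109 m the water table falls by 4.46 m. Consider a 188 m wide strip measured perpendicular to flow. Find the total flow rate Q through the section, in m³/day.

149000

Flow is parallel to layering, so each bed carries its own Darcy discharge and the transmissivities add.
Σ(K_i·b_i) = 0.00337×3.24 + 53.6×12.3 + 1550×12.1 = 19414 m²/day.
Hydraulic gradient i = Δh / L = 4.46 / 109 = 0.04092.
Q = Σ(K_i·b_i) · W · i = 19414 × 188 × 0.04092 = 1.493e+05 m³/day.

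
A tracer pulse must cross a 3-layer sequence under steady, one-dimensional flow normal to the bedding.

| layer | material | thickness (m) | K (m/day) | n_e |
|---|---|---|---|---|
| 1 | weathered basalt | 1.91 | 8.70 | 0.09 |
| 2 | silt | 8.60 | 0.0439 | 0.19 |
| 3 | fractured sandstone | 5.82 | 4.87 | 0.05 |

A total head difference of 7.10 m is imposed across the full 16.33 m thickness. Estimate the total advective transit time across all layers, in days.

58.3

With flow normal to the layers, continuity requires the same specific discharge q through every layer.
Σ(b_i/K_i) = 1.91/8.70 + 8.60/0.0439 + 5.82/4.87 = 197.3 d.
q = Δh / Σ(b_i/K_i) = 7.10 / 197.3 = 0.03598 m/day.
In each layer the seepage velocity is v_i = q/n_i, so the layer transit time is t_i = b_i·n_i / q:
  layer 1 (weathered basalt): t_1 = 1.91 × 0.09 / 0.03598 = 4.777 d
  layer 2 (silt): t_2 = 8.60 × 0.19 / 0.03598 = 45.41 d
  layer 3 (fractured sandstone): t_3 = 5.82 × 0.05 / 0.03598 = 8.087 d
Total t = Σ t_i = 58.27 days.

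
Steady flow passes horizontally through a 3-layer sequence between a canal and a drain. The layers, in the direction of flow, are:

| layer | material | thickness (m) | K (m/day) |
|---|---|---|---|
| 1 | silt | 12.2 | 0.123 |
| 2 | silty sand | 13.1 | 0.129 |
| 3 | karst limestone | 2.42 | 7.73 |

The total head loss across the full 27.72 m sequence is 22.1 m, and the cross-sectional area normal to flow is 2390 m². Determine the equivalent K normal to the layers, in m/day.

0.138

Flow is perpendicular to layering, so the layers act in series and the equivalent K is the thickness-weighted harmonic mean.
Total thickness L = 12.2 + 13.1 + 2.42 = 27.72 m.
Σ(b_i/K_i) = 12.2/0.123 + 13.1/0.129 + 2.42/7.73 = 201.1 d.
K_eq = L / Σ(b_i/K_i) = 27.72 / 201.1 = 0.1379 m/day.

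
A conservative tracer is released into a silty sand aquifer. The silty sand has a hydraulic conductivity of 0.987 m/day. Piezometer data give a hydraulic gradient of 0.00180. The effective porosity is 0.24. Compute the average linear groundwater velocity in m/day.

0.00740

Hydraulic gradient i = 0.00180.
Darcy flux q = K · i = 0.9870 × 0.001800 = 0.001777 m/day.
Seepage velocity v = q / n_e = 0.001777 / 0.24 = 0.007403 m/day.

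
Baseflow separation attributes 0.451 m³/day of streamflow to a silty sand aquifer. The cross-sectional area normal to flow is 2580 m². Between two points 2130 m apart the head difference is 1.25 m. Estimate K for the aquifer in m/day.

0.298

Hydraulic gradient i = Δh / L = 1.25 / 2130 = 0.0005869.
From Q = K·A·i, K = Q / (A·i) = 0.451 / (2580 × 0.0005869) = 0.2979 m/day.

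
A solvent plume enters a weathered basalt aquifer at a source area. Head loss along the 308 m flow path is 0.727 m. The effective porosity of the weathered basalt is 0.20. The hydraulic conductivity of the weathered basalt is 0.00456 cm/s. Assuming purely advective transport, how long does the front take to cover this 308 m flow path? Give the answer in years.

18.1

Convert K: 0.00456 cm/s × 864 = 3.940 m/day.
Hydraulic gradient i = Δh / L = 0.727 / 308 = 0.002360.
Darcy flux q = K · i = 3.940 × 0.002360 = 0.009300 m/day.
Seepage velocity v = q / n_e = 0.009300 / 0.20 = 0.04650 m/day.
Travel time t = L / v = 308 / 0.04650 = 6624 days = 18.14 years.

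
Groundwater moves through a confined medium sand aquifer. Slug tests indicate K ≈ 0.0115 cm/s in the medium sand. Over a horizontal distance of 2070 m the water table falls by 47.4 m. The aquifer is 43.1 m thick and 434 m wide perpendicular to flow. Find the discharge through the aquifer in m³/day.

Convert K: 0.0115 cm/s × 864 = 9.936 m/day.
Cross-sectional area A = 434 × 43.1 = 18705 m².
Hydraulic gradient i = Δh / L = 47.4 / 2070 = 0.02290.
Darcy's law: Q = K · A · i = 9.936 × 18705 × 0.02290 = 4256 m³/day.

4260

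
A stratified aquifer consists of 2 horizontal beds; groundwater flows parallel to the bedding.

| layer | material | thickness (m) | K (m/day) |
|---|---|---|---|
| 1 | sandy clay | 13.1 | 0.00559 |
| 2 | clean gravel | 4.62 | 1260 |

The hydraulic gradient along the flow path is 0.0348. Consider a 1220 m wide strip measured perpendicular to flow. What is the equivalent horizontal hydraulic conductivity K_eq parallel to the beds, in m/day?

Flow is parallel to layering, so each bed carries its own Darcy discharge and the transmissivities add.
Σ(K_i·b_i) = 0.00559×13.1 + 1260×4.62 = 5821 m²/day.
Total thickness b = 17.72 m, so K_eq = Σ(K_i·b_i)/b = 328.5 m/day.

329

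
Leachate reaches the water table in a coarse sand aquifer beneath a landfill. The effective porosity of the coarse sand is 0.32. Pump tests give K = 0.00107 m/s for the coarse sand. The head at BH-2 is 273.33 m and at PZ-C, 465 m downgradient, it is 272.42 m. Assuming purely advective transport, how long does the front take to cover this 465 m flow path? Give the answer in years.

Convert K: 0.00107 m/s × 86400 = 92.45 m/day.
Hydraulic gradient i = (273.33 − 272.42) / 465 = 0.91 / 465 = 0.001957.
Darcy flux q = K · i = 92.45 × 0.001957 = 0.1809 m/day.
Seepage velocity v = q / n_e = 0.1809 / 0.32 = 0.5654 m/day.
Travel time t = L / v = 465 / 0.5654 = 822.5 days = 2.252 years.

2.25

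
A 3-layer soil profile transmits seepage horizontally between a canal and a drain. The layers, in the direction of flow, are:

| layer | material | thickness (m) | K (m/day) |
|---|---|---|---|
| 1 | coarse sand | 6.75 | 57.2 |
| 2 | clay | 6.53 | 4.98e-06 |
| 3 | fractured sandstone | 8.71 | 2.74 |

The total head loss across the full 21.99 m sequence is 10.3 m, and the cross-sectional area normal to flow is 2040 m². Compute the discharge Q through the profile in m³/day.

Flow is perpendicular to layering, so the layers act in series and the equivalent K is the thickness-weighted harmonic mean.
Total thickness L = 6.75 + 6.53 + 8.71 = 21.99 m.
Σ(b_i/K_i) = 6.75/57.2 + 6.53/4.98e-06 + 8.71/2.74 = 1.311e+06 d.
K_eq = L / Σ(b_i/K_i) = 21.99 / 1.311e+06 = 1.677e-05 m/day.
Q = K_eq · A · (Δh/L) = 1.677e-05 × 2040 × (10.3/21.99) = 0.01602 m³/day.

0.0160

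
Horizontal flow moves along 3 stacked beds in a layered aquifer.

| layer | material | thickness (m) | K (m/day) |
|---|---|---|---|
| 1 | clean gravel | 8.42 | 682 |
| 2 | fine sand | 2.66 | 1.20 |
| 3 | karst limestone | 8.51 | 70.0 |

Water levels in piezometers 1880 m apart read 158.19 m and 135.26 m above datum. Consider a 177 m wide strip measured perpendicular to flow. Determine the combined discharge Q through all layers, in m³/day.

13700

Flow is parallel to layering, so each bed carries its own Darcy discharge and the transmissivities add.
Σ(K_i·b_i) = 682×8.42 + 1.20×2.66 + 70.0×8.51 = 6341 m²/day.
Hydraulic gradient i = (158.19 − 135.26) / 1880 = 22.93 / 1880 = 0.01220.
Q = Σ(K_i·b_i) · W · i = 6341 × 177 × 0.01220 = 13690 m³/day.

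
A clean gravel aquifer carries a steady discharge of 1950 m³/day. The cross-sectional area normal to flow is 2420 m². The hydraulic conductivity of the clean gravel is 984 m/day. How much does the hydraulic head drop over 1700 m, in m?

1.39

From Q = K·A·i, i = Q / (K·A) = 1950 / (984.0 × 2420) = 0.0008189.
Head loss Δh = i · L = 0.0008189 × 1700 = 1.392 m.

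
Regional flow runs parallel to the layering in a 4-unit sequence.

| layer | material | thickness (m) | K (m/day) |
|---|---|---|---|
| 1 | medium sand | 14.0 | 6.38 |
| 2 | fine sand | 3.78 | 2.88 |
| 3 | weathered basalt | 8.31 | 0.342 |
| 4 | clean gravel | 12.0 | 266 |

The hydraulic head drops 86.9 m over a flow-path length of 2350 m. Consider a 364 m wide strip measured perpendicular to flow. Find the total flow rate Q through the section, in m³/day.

44400

Flow is parallel to layering, so each bed carries its own Darcy discharge and the transmissivities add.
Σ(K_i·b_i) = 6.38×14.0 + 2.88×3.78 + 0.342×8.31 + 266×12.0 = 3295 m²/day.
Hydraulic gradient i = Δh / L = 86.9 / 2350 = 0.03698.
Q = Σ(K_i·b_i) · W · i = 3295 × 364 × 0.03698 = 44352 m³/day.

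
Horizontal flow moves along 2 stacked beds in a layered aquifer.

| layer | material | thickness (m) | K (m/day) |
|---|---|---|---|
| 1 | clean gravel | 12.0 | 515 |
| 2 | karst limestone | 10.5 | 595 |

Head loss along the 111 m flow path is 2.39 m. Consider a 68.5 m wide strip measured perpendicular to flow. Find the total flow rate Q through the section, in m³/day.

18300

Flow is parallel to layering, so each bed carries its own Darcy discharge and the transmissivities add.
Σ(K_i·b_i) = 515×12.0 + 595×10.5 = 12428 m²/day.
Hydraulic gradient i = Δh / L = 2.39 / 111 = 0.02153.
Q = Σ(K_i·b_i) · W · i = 12428 × 68.5 × 0.02153 = 18329 m³/day.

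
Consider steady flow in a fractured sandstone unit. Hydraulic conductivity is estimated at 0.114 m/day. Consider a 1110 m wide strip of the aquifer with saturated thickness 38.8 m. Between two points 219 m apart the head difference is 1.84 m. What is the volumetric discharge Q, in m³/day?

Cross-sectional area A = 1110 × 38.8 = 43068 m².
Hydraulic gradient i = Δh / L = 1.84 / 219 = 0.008402.
Darcy's law: Q = K · A · i = 0.1140 × 43068 × 0.008402 = 41.25 m³/day.

41.3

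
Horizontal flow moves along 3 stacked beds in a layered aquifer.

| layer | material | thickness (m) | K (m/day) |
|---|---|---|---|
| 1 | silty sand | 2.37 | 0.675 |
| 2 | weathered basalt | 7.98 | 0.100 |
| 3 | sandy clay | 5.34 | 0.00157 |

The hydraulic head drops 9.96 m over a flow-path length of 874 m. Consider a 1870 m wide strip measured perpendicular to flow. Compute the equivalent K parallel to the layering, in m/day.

Flow is parallel to layering, so each bed carries its own Darcy discharge and the transmissivities add.
Σ(K_i·b_i) = 0.675×2.37 + 0.100×7.98 + 0.00157×5.34 = 2.406 m²/day.
Total thickness b = 15.69 m, so K_eq = Σ(K_i·b_i)/b = 0.1534 m/day.

0.153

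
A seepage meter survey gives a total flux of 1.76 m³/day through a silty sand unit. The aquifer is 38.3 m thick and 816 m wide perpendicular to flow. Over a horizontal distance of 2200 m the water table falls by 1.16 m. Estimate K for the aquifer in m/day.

Cross-sectional area A = 816 × 38.3 = 31253 m².
Hydraulic gradient i = Δh / L = 1.16 / 2200 = 0.0005273.
From Q = K·A·i, K = Q / (A·i) = 1.76 / (31253 × 0.0005273) = 0.1068 m/day.

0.107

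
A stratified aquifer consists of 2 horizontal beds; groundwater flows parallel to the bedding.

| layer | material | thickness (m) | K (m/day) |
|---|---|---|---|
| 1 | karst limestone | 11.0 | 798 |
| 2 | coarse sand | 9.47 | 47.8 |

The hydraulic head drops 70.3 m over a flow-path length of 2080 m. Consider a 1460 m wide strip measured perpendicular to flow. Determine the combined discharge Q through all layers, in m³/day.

455000

Flow is parallel to layering, so each bed carries its own Darcy discharge and the transmissivities add.
Σ(K_i·b_i) = 798×11.0 + 47.8×9.47 = 9231 m²/day.
Hydraulic gradient i = Δh / L = 70.3 / 2080 = 0.03380.
Q = Σ(K_i·b_i) · W · i = 9231 × 1460 × 0.03380 = 4.555e+05 m³/day.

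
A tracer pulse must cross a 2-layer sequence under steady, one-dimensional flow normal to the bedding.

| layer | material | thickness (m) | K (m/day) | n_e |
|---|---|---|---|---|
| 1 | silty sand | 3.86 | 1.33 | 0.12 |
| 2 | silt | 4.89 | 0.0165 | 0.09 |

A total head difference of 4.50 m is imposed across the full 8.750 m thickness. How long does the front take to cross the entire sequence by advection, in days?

60.1

With flow normal to the layers, continuity requires the same specific discharge q through every layer.
Σ(b_i/K_i) = 3.86/1.33 + 4.89/0.0165 = 299.3 d.
q = Δh / Σ(b_i/K_i) = 4.50 / 299.3 = 0.01504 m/day.
In each layer the seepage velocity is v_i = q/n_i, so the layer transit time is t_i = b_i·n_i / q:
  layer 1 (silty sand): t_1 = 3.86 × 0.12 / 0.01504 = 30.80 d
  layer 2 (silt): t_2 = 4.89 × 0.09 / 0.01504 = 29.27 d
Total t = Σ t_i = 60.07 days.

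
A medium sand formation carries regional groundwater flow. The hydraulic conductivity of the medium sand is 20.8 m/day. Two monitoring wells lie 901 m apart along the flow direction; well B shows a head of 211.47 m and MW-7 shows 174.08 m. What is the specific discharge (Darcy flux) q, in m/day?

0.863

Hydraulic gradient i = (211.47 − 174.08) / 901 = 37.39 / 901 = 0.04150.
Specific discharge q = K · i = 20.80 × 0.04150 = 0.8632 m/day.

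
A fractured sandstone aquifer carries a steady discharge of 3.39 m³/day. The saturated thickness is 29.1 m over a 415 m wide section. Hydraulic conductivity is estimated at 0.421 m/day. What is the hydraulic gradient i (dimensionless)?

Cross-sectional area A = 415 × 29.1 = 12076 m².
From Q = K·A·i, i = Q / (K·A) = 3.39 / (0.4210 × 12076) = 0.0006668.

0.000667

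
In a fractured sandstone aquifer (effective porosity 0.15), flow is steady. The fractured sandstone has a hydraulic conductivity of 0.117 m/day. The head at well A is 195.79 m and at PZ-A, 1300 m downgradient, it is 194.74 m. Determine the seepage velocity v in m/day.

0.000630

Hydraulic gradient i = (195.79 − 194.74) / 1300 = 1.05 / 1300 = 0.0008077.
Darcy flux q = K · i = 0.1170 × 0.0008077 = 9.450e-05 m/day.
Seepage velocity v = q / n_e = 9.450e-05 / 0.15 = 0.0006300 m/day.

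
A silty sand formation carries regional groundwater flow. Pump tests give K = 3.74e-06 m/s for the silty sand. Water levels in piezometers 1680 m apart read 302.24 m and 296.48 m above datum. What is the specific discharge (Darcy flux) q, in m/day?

0.00111

Convert K: 3.74e-06 m/s × 86400 = 0.3231 m/day.
Hydraulic gradient i = (302.24 − 296.48) / 1680 = 5.76 / 1680 = 0.003429.
Specific discharge q = K · i = 0.3231 × 0.003429 = 0.001108 m/day.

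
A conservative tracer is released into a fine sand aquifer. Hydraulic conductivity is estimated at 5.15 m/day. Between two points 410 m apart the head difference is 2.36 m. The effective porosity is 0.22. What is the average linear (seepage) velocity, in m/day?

0.135

Hydraulic gradient i = Δh / L = 2.36 / 410 = 0.005756.
Darcy flux q = K · i = 5.150 × 0.005756 = 0.02964 m/day.
Seepage velocity v = q / n_e = 0.02964 / 0.22 = 0.1347 m/day.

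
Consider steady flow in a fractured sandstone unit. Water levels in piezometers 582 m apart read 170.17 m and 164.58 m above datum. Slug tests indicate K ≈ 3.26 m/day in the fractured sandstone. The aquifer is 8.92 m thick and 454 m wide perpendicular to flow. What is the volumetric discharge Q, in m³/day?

127

Cross-sectional area A = 454 × 8.92 = 4050 m².
Hydraulic gradient i = (170.17 − 164.58) / 582 = 5.59 / 582 = 0.009605.
Darcy's law: Q = K · A · i = 3.260 × 4050 × 0.009605 = 126.8 m³/day.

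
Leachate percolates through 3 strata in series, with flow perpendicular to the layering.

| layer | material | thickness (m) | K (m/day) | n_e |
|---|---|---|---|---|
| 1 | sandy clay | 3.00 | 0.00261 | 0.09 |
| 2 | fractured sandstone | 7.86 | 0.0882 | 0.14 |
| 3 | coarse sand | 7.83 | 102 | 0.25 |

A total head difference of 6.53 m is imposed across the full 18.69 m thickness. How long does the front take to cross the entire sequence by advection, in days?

With flow normal to the layers, continuity requires the same specific discharge q through every layer.
Σ(b_i/K_i) = 3.00/0.00261 + 7.86/0.0882 + 7.83/102 = 1239 d.
q = Δh / Σ(b_i/K_i) = 6.53 / 1239 = 0.005272 m/day.
In each layer the seepage velocity is v_i = q/n_i, so the layer transit time is t_i = b_i·n_i / q:
  layer 1 (sandy clay): t_1 = 3.00 × 0.09 / 0.005272 = 51.21 d
  layer 2 (fractured sandstone): t_2 = 7.86 × 0.14 / 0.005272 = 208.7 d
  layer 3 (coarse sand): t_3 = 7.83 × 0.25 / 0.005272 = 371.3 d
Total t = Σ t_i = 631.2 days.

631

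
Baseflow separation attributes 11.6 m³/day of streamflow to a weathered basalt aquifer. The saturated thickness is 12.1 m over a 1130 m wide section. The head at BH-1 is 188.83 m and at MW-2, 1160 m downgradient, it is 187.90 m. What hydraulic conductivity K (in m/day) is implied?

1.06

Cross-sectional area A = 1130 × 12.1 = 13673 m².
Hydraulic gradient i = (188.83 − 187.90) / 1160 = 0.93 / 1160 = 0.0008017.
From Q = K·A·i, K = Q / (A·i) = 11.6 / (13673 × 0.0008017) = 1.058 m/day.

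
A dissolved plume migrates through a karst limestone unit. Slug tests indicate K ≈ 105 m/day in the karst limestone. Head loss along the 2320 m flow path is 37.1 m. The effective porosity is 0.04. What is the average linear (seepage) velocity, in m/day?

42.0

Hydraulic gradient i = Δh / L = 37.1 / 2320 = 0.01599.
Darcy flux q = K · i = 105.0 × 0.01599 = 1.679 m/day.
Seepage velocity v = q / n_e = 1.679 / 0.04 = 41.98 m/day.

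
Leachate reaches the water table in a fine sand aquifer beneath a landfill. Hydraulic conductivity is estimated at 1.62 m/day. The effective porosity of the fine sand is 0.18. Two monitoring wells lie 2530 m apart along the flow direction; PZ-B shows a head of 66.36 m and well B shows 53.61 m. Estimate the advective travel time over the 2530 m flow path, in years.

153

Hydraulic gradient i = (66.36 − 53.61) / 2530 = 12.75 / 2530 = 0.005040.
Darcy flux q = K · i = 1.620 × 0.005040 = 0.008164 m/day.
Seepage velocity v = q / n_e = 0.008164 / 0.18 = 0.04536 m/day.
Travel time t = L / v = 2530 / 0.04536 = 55781 days = 152.7 years.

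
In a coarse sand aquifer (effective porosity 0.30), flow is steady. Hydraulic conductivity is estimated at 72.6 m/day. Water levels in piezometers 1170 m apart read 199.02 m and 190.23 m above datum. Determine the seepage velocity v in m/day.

Hydraulic gradient i = (199.02 − 190.23) / 1170 = 8.79 / 1170 = 0.007513.
Darcy flux q = K · i = 72.60 × 0.007513 = 0.5454 m/day.
Seepage velocity v = q / n_e = 0.5454 / 0.30 = 1.818 m/day.

1.82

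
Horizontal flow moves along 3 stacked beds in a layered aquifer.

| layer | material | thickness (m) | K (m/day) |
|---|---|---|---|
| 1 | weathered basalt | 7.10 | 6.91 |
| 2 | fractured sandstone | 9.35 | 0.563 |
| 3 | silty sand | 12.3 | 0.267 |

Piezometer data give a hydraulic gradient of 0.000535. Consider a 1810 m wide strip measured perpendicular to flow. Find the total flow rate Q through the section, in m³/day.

55.8

Flow is parallel to layering, so each bed carries its own Darcy discharge and the transmissivities add.
Σ(K_i·b_i) = 6.91×7.10 + 0.563×9.35 + 0.267×12.3 = 57.61 m²/day.
Hydraulic gradient i = 0.000535.
Q = Σ(K_i·b_i) · W · i = 57.61 × 1810 × 0.0005350 = 55.79 m³/day.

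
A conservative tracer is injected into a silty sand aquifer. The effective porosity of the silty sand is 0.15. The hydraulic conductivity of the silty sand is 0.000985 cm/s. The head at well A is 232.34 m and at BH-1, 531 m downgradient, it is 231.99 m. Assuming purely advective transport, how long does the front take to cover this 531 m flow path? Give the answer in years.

Convert K: 0.000985 cm/s × 864 = 0.8510 m/day.
Hydraulic gradient i = (232.34 − 231.99) / 531 = 0.35 / 531 = 0.0006591.
Darcy flux q = K · i = 0.8510 × 0.0006591 = 0.0005609 m/day.
Seepage velocity v = q / n_e = 0.0005609 / 0.15 = 0.003740 m/day.
Travel time t = L / v = 531 / 0.003740 = 1.420e+05 days = 388.8 years.

389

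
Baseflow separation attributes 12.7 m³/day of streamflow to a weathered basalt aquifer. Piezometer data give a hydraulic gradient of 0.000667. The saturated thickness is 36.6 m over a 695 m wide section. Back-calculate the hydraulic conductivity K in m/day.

0.749

Cross-sectional area A = 695 × 36.6 = 25437 m².
Hydraulic gradient i = 0.000667.
From Q = K·A·i, K = Q / (A·i) = 12.7 / (25437 × 0.0006670) = 0.7485 m/day.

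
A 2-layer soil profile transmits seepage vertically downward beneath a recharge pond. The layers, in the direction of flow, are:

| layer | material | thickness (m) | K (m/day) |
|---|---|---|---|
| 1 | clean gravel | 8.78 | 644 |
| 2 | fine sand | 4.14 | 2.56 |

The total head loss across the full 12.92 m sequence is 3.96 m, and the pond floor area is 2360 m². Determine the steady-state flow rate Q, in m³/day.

5730

Flow is perpendicular to layering, so the layers act in series and the equivalent K is the thickness-weighted harmonic mean.
Total thickness L = 8.78 + 4.14 = 12.92 m.
Σ(b_i/K_i) = 8.78/644 + 4.14/2.56 = 1.631 d.
K_eq = L / Σ(b_i/K_i) = 12.92 / 1.631 = 7.922 m/day.
Q = K_eq · A · (Δh/L) = 7.922 × 2360 × (3.96/12.92) = 5731 m³/day.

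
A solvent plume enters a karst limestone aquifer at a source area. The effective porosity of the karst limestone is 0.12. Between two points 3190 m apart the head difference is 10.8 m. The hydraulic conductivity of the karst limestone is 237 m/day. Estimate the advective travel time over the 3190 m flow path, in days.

477

Hydraulic gradient i = Δh / L = 10.8 / 3190 = 0.003386.
Darcy flux q = K · i = 237.0 × 0.003386 = 0.8024 m/day.
Seepage velocity v = q / n_e = 0.8024 / 0.12 = 6.687 m/day.
Travel time t = L / v = 3190 / 6.687 = 477.1 days.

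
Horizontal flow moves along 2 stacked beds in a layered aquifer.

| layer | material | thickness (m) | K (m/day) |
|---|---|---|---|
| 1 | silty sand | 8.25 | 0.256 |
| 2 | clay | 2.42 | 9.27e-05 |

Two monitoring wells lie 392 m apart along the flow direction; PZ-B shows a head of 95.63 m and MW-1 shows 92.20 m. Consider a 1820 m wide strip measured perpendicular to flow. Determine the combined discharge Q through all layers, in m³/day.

33.6

Flow is parallel to layering, so each bed carries its own Darcy discharge and the transmissivities add.
Σ(K_i·b_i) = 0.256×8.25 + 9.27e-05×2.42 = 2.112 m²/day.
Hydraulic gradient i = (95.63 − 92.20) / 392 = 3.43 / 392 = 0.008750.
Q = Σ(K_i·b_i) · W · i = 2.112 × 1820 × 0.008750 = 33.64 m³/day.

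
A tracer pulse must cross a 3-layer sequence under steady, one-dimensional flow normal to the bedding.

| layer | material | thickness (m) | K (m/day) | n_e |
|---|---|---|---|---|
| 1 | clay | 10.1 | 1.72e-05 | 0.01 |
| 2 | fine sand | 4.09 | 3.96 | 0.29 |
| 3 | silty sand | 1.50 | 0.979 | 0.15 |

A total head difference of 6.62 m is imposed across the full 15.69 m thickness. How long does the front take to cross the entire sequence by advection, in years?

With flow normal to the layers, continuity requires the same specific discharge q through every layer.
Σ(b_i/K_i) = 10.1/1.72e-05 + 4.09/3.96 + 1.50/0.979 = 5.872e+05 d.
q = Δh / Σ(b_i/K_i) = 6.62 / 5.872e+05 = 1.127e-05 m/day.
In each layer the seepage velocity is v_i = q/n_i, so the layer transit time is t_i = b_i·n_i / q:
  layer 1 (clay): t_1 = 10.1 × 0.01 / 1.127e-05 = 8959 d
  layer 2 (fine sand): t_2 = 4.09 × 0.29 / 1.127e-05 = 1.052e+05 d
  layer 3 (silty sand): t_3 = 1.50 × 0.15 / 1.127e-05 = 19958 d
Total t = Σ t_i = 1.341e+05 days = 367.2 years.

367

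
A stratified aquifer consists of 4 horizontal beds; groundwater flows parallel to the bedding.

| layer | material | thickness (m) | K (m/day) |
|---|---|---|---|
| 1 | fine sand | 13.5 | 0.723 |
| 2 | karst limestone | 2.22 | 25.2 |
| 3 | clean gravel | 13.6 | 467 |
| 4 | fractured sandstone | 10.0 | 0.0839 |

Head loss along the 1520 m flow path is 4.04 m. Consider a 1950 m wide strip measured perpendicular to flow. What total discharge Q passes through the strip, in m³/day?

33300

Flow is parallel to layering, so each bed carries its own Darcy discharge and the transmissivities add.
Σ(K_i·b_i) = 0.723×13.5 + 25.2×2.22 + 467×13.6 + 0.0839×10.0 = 6418 m²/day.
Hydraulic gradient i = Δh / L = 4.04 / 1520 = 0.002658.
Q = Σ(K_i·b_i) · W · i = 6418 × 1950 × 0.002658 = 33262 m³/day.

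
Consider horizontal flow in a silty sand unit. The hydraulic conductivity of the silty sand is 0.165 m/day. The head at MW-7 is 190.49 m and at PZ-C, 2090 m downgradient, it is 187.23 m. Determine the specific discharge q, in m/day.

Hydraulic gradient i = (190.49 − 187.23) / 2090 = 3.26 / 2090 = 0.001560.
Specific discharge q = K · i = 0.1650 × 0.001560 = 0.0002574 m/day.

0.000257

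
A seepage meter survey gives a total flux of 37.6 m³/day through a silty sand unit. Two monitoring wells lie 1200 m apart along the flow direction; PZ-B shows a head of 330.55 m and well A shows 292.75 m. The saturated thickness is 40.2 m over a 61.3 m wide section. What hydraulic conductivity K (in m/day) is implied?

Cross-sectional area A = 61.3 × 40.2 = 2464 m².
Hydraulic gradient i = (330.55 − 292.75) / 1200 = 37.8 / 1200 = 0.03150.
From Q = K·A·i, K = Q / (A·i) = 37.6 / (2464 × 0.03150) = 0.4844 m/day.

0.484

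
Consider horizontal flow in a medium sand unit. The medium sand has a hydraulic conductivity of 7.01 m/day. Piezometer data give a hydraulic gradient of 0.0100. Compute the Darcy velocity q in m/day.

Hydraulic gradient i = 0.0100.
Specific discharge q = K · i = 7.010 × 0.01000 = 0.07010 m/day.

0.0701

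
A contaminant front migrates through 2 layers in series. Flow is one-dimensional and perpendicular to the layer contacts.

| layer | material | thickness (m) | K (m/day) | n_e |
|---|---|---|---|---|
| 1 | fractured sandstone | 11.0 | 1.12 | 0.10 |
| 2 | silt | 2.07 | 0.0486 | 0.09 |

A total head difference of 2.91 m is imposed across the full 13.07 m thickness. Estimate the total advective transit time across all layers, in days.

With flow normal to the layers, continuity requires the same specific discharge q through every layer.
Σ(b_i/K_i) = 11.0/1.12 + 2.07/0.0486 = 52.41 d.
q = Δh / Σ(b_i/K_i) = 2.91 / 52.41 = 0.05552 m/day.
In each layer the seepage velocity is v_i = q/n_i, so the layer transit time is t_i = b_i·n_i / q:
  layer 1 (fractured sandstone): t_1 = 11.0 × 0.10 / 0.05552 = 19.81 d
  layer 2 (silt): t_2 = 2.07 × 0.09 / 0.05552 = 3.356 d
Total t = Σ t_i = 23.17 days.

23.2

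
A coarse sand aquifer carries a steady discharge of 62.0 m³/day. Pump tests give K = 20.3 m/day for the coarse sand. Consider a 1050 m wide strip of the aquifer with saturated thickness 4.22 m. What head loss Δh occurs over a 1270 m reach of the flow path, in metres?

Cross-sectional area A = 1050 × 4.22 = 4431 m².
From Q = K·A·i, i = Q / (K·A) = 62.0 / (20.30 × 4431) = 0.0006893.
Head loss Δh = i · L = 0.0006893 × 1270 = 0.8754 m.

0.875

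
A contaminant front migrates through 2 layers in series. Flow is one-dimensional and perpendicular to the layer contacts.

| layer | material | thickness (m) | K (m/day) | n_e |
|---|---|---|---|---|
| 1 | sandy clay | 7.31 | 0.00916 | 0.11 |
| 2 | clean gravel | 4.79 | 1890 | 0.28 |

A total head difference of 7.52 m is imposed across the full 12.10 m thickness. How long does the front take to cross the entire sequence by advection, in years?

0.623

With flow normal to the layers, continuity requires the same specific discharge q through every layer.
Σ(b_i/K_i) = 7.31/0.00916 + 4.79/1890 = 798.0 d.
q = Δh / Σ(b_i/K_i) = 7.52 / 798.0 = 0.009423 m/day.
In each layer the seepage velocity is v_i = q/n_i, so the layer transit time is t_i = b_i·n_i / q:
  layer 1 (sandy clay): t_1 = 7.31 × 0.11 / 0.009423 = 85.33 d
  layer 2 (clean gravel): t_2 = 4.79 × 0.28 / 0.009423 = 142.3 d
Total t = Σ t_i = 227.7 days = 0.6233 years.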